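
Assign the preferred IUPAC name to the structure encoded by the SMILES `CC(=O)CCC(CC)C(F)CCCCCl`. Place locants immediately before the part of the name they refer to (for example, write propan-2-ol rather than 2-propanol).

The longest chain bearing the carbonyl is 10 carbons long (decane).
The principal characteristic group is a ketone (C=O on an internal carbon), named with the suffix -one.
The numbering direction is chosen so that numbering from this end puts the carbonyl group at C-2 rather than C-9.
This places the carbonyl at C-2; a chloro group at C-10; an ethyl group at C-5; a fluoro group at C-6.
The substituents are ordered alphabetically, ignoring any di-/tri- multipliers.
The name is 10-chloro-5-ethyl-6-fluorodecan-2-one.

10-chloro-5-ethyl-6-fluorodecan-2-one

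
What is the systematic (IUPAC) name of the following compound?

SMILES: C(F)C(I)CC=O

Counting along the main chain through the –CHO group gives 4 carbons: the parent is butane.
An aldehyde (terminal –CHO) is the principal characteristic group, giving the suffix -al.
Number the chain so that the aldehyde carbon is C-1 by definition.
This places a fluoro group at C-4; an iodo group at C-3.
The substituents are ordered alphabetically, ignoring any di-/tri- multipliers.
Putting it together: 4-fluoro-3-iodobutanal.

4-fluoro-3-iodobutanal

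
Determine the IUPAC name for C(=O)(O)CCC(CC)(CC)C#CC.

The longest chain bearing the –COOH group and the multiple bond is 7 carbons long (heptane).
The principal characteristic group is a carboxylic acid (terminal –COOH), named with the suffix -oic acid.
The chain contains a C≡C triple bond, so the unsaturation ending is -yne.
Choose the numbering such that the carboxylic acid carbon is C-1 by definition.
That gives the triple bond between C-5 and C-6; two ethyl groups at C-4.
Putting it together: 4,4-diethylhept-5-ynoic acid.

4,4-diethylhept-5-ynoic acid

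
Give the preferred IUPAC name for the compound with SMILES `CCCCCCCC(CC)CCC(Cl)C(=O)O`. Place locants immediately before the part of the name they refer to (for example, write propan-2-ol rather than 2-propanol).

The longest carbon chain that includes the –COOH group has 12 carbons, so the parent hydride is dodecane.
The highest-priority functional group is a carboxylic acid (terminal –COOH), so the name ends in -oic acid.
Choose the numbering such that the carboxylic acid carbon is C-1 by definition.
That gives a chloro group at C-2; an ethyl group at C-5.
Prefixes are listed alphabetically: chloro, ethyl.
Putting it together: 2-chloro-5-ethyldodecanoic acid.

2-chloro-5-ethyldodecanoic acid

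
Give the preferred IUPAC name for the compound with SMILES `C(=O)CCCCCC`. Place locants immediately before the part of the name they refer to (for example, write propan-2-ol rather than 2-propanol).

heptanal

The longest chain bearing the –CHO group is 7 carbons long (heptane).
An aldehyde (terminal –CHO) is the principal characteristic group, giving the suffix -al.
The numbering direction is chosen so that the aldehyde carbon is C-1 by definition.
The name is heptanal.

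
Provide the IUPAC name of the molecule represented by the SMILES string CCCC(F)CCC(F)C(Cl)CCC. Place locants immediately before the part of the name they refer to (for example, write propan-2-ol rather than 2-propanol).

The longest continuous carbon chain has 11 atoms, so the parent hydride is undecane.
Choose the numbering such that the substituent locant set {4,5,8} is lower than {4,7,8} at the first point of difference.
That gives a chloro group at C-4; fluoro groups at C-5 and C-8.
The substituents are ordered alphabetically, ignoring any di-/tri- multipliers.
Putting it together: 4-chloro-5,8-difluoroundecane.

4-chloro-5,8-difluoroundecane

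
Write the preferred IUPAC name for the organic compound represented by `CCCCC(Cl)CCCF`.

The longest carbon chain is 8 atoms: the parent is octane.
Number the chain so that the substituent locant set {1,4} is lower than {5,8} at the first point of difference.
With this numbering: a chloro group at C-4; a fluoro group at C-1.
Prefixes are listed alphabetically: chloro, fluoro.
Putting it together: 4-chloro-1-fluorooctane.

4-chloro-1-fluorooctane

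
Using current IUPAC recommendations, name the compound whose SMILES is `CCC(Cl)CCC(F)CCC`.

3-chloro-6-fluorononane

The longest continuous carbon chain has 9 atoms, so the parent hydride is nonane.
Number the chain so that the substituent locant set {3,6} is lower than {4,7} at the first point of difference.
That gives a chloro group at C-3; a fluoro group at C-6.
Substituent prefixes are cited in alphabetical order (multiplying prefixes like di-/tri- are ignored for ordering).
Assembling the pieces gives 3-chloro-6-fluorononane.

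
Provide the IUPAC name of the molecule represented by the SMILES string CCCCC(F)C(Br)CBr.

The longest continuous carbon chain has 7 atoms, so the parent hydride is heptane.
Number the chain so that the substituent locant set {1,2,3} is lower than {5,6,7} at the first point of difference.
That gives bromo groups at C-1 and C-2; a fluoro group at C-3.
Prefixes are listed alphabetically: bromo, fluoro.
The name is 1,2-dibromo-3-fluoroheptane.

1,2-dibromo-3-fluoroheptane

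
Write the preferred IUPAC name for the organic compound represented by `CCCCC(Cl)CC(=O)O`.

3-chloroheptanoic acid

The longest carbon chain that includes the –COOH group has 7 carbons, so the parent hydride is heptane.
The principal characteristic group is a carboxylic acid (terminal –COOH), named with the suffix -oic acid.
The numbering direction is chosen so that the carboxylic acid carbon is C-1 by definition.
With this numbering: a chloro group at C-3.
The name is 3-chloroheptanoic acid.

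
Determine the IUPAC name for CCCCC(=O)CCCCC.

decan-5-one

Counting along the main chain through the carbonyl gives 10 carbons: the parent is decane.
The highest-priority functional group is a ketone (C=O on an internal carbon), so the name ends in -one.
The numbering direction is chosen so that numbering from this end puts the carbonyl group at C-5 rather than C-6.
With this numbering: the carbonyl at C-5.
The name is decan-5-one.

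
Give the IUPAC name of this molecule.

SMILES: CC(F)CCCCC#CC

8-fluoronon-2-yne

Counting along the main chain through the multiple bond gives 9 carbons: the parent is nonane.
There is one C≡C triple bond, indicated by the ending -yne.
Number the chain so that numbering from this end puts the triple bond at C-2 rather than C-7.
This places the triple bond between C-2 and C-3; a fluoro group at C-8.
The name is 8-fluoronon-2-yne.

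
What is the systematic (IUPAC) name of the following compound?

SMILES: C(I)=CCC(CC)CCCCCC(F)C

4-ethyl-10-fluoro-1-iodoundec-1-ene

The longest carbon chain that includes the multiple bond has 11 carbons, so the parent hydride is undecane.
A C=C double bond in the chain gives the infix -ene-.
Choose the numbering such that numbering from this end puts the double bond at C-1 rather than C-10.
That gives the double bond between C-1 and C-2; an ethyl group at C-4; a fluoro group at C-10; an iodo group at C-1.
Prefixes are listed alphabetically: ethyl, fluoro, iodo.
Assembling the pieces gives 4-ethyl-10-fluoro-1-iodoundec-1-ene.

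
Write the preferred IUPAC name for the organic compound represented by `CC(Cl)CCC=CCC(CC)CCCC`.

2-chloro-8-ethyldodec-5-ene

The longest carbon chain that includes the multiple bond has 12 carbons, so the parent hydride is dodecane.
A C=C double bond in the chain gives the infix -ene-.
Choose the numbering such that numbering from this end puts the double bond at C-5 rather than C-7.
This places the double bond between C-5 and C-6; a chloro group at C-2; an ethyl group at C-8.
The substituents are ordered alphabetically, ignoring any di-/tri- multipliers.
The name is 2-chloro-8-ethyldodec-5-ene.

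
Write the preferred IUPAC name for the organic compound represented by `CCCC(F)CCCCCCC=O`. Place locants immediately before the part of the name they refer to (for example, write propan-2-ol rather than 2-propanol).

The longest chain bearing the –CHO group is 11 carbons long (undecane).
The highest-priority functional group is an aldehyde (terminal –CHO), so the name ends in -al.
The numbering direction is chosen so that the aldehyde carbon is C-1 by definition.
This places a fluoro group at C-8.
Putting it together: 8-fluoroundecanal.

8-fluoroundecanal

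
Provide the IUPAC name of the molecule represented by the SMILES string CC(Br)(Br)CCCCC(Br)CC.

2,2,7-tribromononane

The longest continuous carbon chain has 9 atoms, so the parent hydride is nonane.
Number the chain so that the substituent locant set {2,2,7} is lower than {3,8,8} at the first point of difference.
That gives bromo groups at C-2 (×2) and C-7.
The name is 2,2,7-tribromononane.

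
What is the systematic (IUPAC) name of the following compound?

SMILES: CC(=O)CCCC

hexan-2-one

The longest chain bearing the carbonyl is 6 carbons long (hexane).
The highest-priority functional group is a ketone (C=O on an internal carbon), so the name ends in -one.
The numbering direction is chosen so that numbering from this end puts the carbonyl group at C-2 rather than C-5.
That gives the carbonyl at C-2.
The name is hexan-2-one.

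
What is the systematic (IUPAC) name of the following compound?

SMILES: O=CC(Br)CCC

The longest chain bearing the –CHO group is 5 carbons long (pentane).
The highest-priority functional group is an aldehyde (terminal –CHO), so the name ends in -al.
The numbering direction is chosen so that the aldehyde carbon is C-1 by definition.
This places a bromo group at C-2.
Assembling the pieces gives 2-bromopentanal.

2-bromopentanal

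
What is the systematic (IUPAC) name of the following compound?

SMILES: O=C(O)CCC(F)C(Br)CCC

The longest carbon chain that includes the –COOH group has 8 carbons, so the parent hydride is octane.
A carboxylic acid (terminal –COOH) is the principal characteristic group, giving the suffix -oic acid.
Choose the numbering such that the carboxylic acid carbon is C-1 by definition.
With this numbering: a bromo group at C-5; a fluoro group at C-4.
Prefixes are listed alphabetically: bromo, fluoro.
Putting it together: 5-bromo-4-fluorooctanoic acid.

5-bromo-4-fluorooctanoic acid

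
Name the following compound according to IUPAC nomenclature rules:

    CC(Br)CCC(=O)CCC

7-bromooctan-4-one

The longest chain bearing the carbonyl is 8 carbons long (octane).
The highest-priority functional group is a ketone (C=O on an internal carbon), so the name ends in -one.
Choose the numbering such that numbering from this end puts the carbonyl group at C-4 rather than C-5.
This places the carbonyl at C-4; a bromo group at C-7.
Assembling the pieces gives 7-bromooctan-4-one.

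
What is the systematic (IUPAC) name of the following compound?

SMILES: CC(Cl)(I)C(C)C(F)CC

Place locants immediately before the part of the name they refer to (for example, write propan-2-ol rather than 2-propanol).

2-chloro-4-fluoro-2-iodo-3-methylhexane

The parent chain contains 6 carbons (hexane).
Choose the numbering such that the substituent locant set {2,2,3,4} is lower than {3,4,5,5} at the first point of difference.
This places a chloro group at C-2; a fluoro group at C-4; an iodo group at C-2; a methyl group at C-3.
The substituents are ordered alphabetically, ignoring any di-/tri- multipliers.
Assembling the pieces gives 2-chloro-4-fluoro-2-iodo-3-methylhexane.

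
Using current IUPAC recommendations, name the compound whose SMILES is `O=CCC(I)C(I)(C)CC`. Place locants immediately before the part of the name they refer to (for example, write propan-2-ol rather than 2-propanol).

3,4-diiodo-4-methylhexanal

The longest chain bearing the –CHO group is 6 carbons long (hexane).
An aldehyde (terminal –CHO) is the principal characteristic group, giving the suffix -al.
Choose the numbering such that the aldehyde carbon is C-1 by definition.
That gives iodo groups at C-3 and C-4; a methyl group at C-4.
Prefixes are listed alphabetically: iodo, methyl.
Assembling the pieces gives 3,4-diiodo-4-methylhexanal.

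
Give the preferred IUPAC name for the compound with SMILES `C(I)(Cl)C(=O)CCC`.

Counting along the main chain through the carbonyl gives 5 carbons: the parent is pentane.
The principal characteristic group is a ketone (C=O on an internal carbon), named with the suffix -one.
Number the chain so that numbering from this end puts the carbonyl group at C-2 rather than C-4.
This places the carbonyl at C-2; a chloro group at C-1; an iodo group at C-1.
The substituents are ordered alphabetically, ignoring any di-/tri- multipliers.
Assembling the pieces gives 1-chloro-1-iodopentan-2-one.

1-chloro-1-iodopentan-2-one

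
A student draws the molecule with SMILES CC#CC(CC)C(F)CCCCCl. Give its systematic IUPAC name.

9-chloro-4-ethyl-5-fluoronon-2-yne

The longest chain bearing the multiple bond is 9 carbons long (nonane).
There is one C≡C triple bond, indicated by the ending -yne.
Choose the numbering such that numbering from this end puts the triple bond at C-2 rather than C-7.
This places the triple bond between C-2 and C-3; a chloro group at C-9; an ethyl group at C-4; a fluoro group at C-5.
Prefixes are listed alphabetically: chloro, ethyl, fluoro.
Putting it together: 9-chloro-4-ethyl-5-fluoronon-2-yne.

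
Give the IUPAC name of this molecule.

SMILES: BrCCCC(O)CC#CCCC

1-bromodec-6-yn-4-ol

The longest chain bearing the –OH group and the multiple bond is 10 carbons long (decane).
The principal characteristic group is an alcohol (–OH), named with the suffix -ol.
A C≡C triple bond in the chain gives the infix -yne-.
The numbering direction is chosen so that numbering from this end puts the hydroxyl group at C-4 rather than C-7.
With this numbering: the hydroxyl at C-4; the triple bond between C-6 and C-7; a bromo group at C-1.
Putting it together: 1-bromodec-6-yn-4-ol.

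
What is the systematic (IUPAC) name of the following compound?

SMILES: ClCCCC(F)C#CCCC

The longest chain bearing the multiple bond is 9 carbons long (nonane).
The chain contains a C≡C triple bond, so the unsaturation ending is -yne.
The numbering direction is chosen so that numbering from this end puts the triple bond at C-4 rather than C-5.
That gives the triple bond between C-4 and C-5; a chloro group at C-9; a fluoro group at C-6.
Prefixes are listed alphabetically: chloro, fluoro.
The name is 9-chloro-6-fluoronon-4-yne.

9-chloro-6-fluoronon-4-yne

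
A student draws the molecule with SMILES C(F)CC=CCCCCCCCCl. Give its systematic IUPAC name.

The longest chain bearing the multiple bond is 11 carbons long (undecane).
A C=C double bond in the chain gives the infix -ene-.
Choose the numbering such that numbering from this end puts the double bond at C-3 rather than C-8.
This places the double bond between C-3 and C-4; a chloro group at C-11; a fluoro group at C-1.
Prefixes are listed alphabetically: chloro, fluoro.
Assembling the pieces gives 11-chloro-1-fluoroundec-3-ene.

11-chloro-1-fluoroundec-3-ene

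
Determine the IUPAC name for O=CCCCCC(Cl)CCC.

Counting along the main chain through the –CHO group gives 9 carbons: the parent is nonane.
The highest-priority functional group is an aldehyde (terminal –CHO), so the name ends in -al.
The numbering direction is chosen so that the aldehyde carbon is C-1 by definition.
That gives a chloro group at C-6.
Assembling the pieces gives 6-chlorononanal.

6-chlorononanal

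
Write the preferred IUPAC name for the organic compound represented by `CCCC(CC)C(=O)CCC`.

The longest chain bearing the carbonyl is 8 carbons long (octane).
The highest-priority functional group is a ketone (C=O on an internal carbon), so the name ends in -one.
Choose the numbering such that numbering from this end puts the carbonyl group at C-4 rather than C-5.
This places the carbonyl at C-4; an ethyl group at C-5.
The name is 5-ethyloctan-4-one.

5-ethyloctan-4-one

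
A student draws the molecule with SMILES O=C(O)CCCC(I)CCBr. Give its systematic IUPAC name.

Counting along the main chain through the –COOH group gives 7 carbons: the parent is heptane.
The principal characteristic group is a carboxylic acid (terminal –COOH), named with the suffix -oic acid.
The numbering direction is chosen so that the carboxylic acid carbon is C-1 by definition.
This places a bromo group at C-7; an iodo group at C-5.
Prefixes are listed alphabetically: bromo, iodo.
Assembling the pieces gives 7-bromo-5-iodoheptanoic acid.

7-bromo-5-iodoheptanoic acid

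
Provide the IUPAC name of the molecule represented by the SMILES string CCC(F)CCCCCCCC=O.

Counting along the main chain through the –CHO group gives 11 carbons: the parent is undecane.
The principal characteristic group is an aldehyde (terminal –CHO), named with the suffix -al.
The numbering direction is chosen so that the aldehyde carbon is C-1 by definition.
That gives a fluoro group at C-9.
The name is 9-fluoroundecanal.

9-fluoroundecanal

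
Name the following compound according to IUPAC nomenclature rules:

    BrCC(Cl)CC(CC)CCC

1-bromo-2-chloro-4-ethylheptane

The parent chain contains 7 carbons (heptane).
The numbering direction is chosen so that the substituent locant set {1,2,4} is lower than {4,6,7} at the first point of difference.
With this numbering: a bromo group at C-1; a chloro group at C-2; an ethyl group at C-4.
Substituent prefixes are cited in alphabetical order (multiplying prefixes like di-/tri- are ignored for ordering).
Assembling the pieces gives 1-bromo-2-chloro-4-ethylheptane.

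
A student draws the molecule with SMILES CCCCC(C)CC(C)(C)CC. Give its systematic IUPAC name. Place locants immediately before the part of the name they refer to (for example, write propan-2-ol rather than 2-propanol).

3,3,5-trimethylnonane

The longest carbon chain is 9 atoms: the parent is nonane.
The numbering direction is chosen so that the substituent locant set {3,3,5} is lower than {5,7,7} at the first point of difference.
That gives methyl groups at C-3 (×2) and C-5.
The name is 3,3,5-trimethylnonane.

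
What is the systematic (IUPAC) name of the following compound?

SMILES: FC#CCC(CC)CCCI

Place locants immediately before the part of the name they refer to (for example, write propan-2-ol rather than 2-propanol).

4-ethyl-1-fluoro-7-iodohept-1-yne

Counting along the main chain through the multiple bond gives 7 carbons: the parent is heptane.
A C≡C triple bond in the chain gives the infix -yne-.
Number the chain so that numbering from this end puts the triple bond at C-1 rather than C-6.
With this numbering: the triple bond between C-1 and C-2; an ethyl group at C-4; a fluoro group at C-1; an iodo group at C-7.
Substituent prefixes are cited in alphabetical order (multiplying prefixes like di-/tri- are ignored for ordering).
Putting it together: 4-ethyl-1-fluoro-7-iodohept-1-yne.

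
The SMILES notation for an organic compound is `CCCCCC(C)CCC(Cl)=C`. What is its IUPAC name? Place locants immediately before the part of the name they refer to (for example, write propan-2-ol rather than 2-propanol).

Counting along the main chain through the multiple bond gives 10 carbons: the parent is decane.
The chain contains a C=C double bond, so the unsaturation ending is -ene.
The numbering direction is chosen so that numbering from this end puts the double bond at C-1 rather than C-9.
This places the double bond between C-1 and C-2; a chloro group at C-2; a methyl group at C-5.
The substituents are ordered alphabetically, ignoring any di-/tri- multipliers.
Putting it together: 2-chloro-5-methyldec-1-ene.

2-chloro-5-methyldec-1-ene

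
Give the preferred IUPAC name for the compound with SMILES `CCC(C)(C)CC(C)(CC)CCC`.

The longest carbon chain is 8 atoms: the parent is octane.
Number the chain so that the substituent locant set {3,3,5,5} is lower than {4,4,6,6} at the first point of difference.
With this numbering: an ethyl group at C-5; methyl groups at C-3 (×2) and C-5.
Prefixes are listed alphabetically: ethyl, methyl.
The name is 5-ethyl-3,3,5-trimethyloctane.

5-ethyl-3,3,5-trimethyloctane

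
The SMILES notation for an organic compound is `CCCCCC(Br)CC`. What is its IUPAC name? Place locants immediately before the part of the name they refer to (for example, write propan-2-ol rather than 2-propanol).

3-bromooctane

The longest carbon chain is 8 atoms: the parent is octane.
The numbering direction is chosen so that the substituent locant set {3} is lower than {6} at the first point of difference.
This places a bromo group at C-3.
The name is 3-bromooctane.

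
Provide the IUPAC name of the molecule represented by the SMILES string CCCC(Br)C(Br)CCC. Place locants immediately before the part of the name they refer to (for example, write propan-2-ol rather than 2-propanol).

4,5-dibromooctane

The parent chain contains 8 carbons (octane).
The molecule is symmetric, so either numbering direction gives the same locants.
With this numbering: bromo groups at C-4 and C-5.
The name is 4,5-dibromooctane.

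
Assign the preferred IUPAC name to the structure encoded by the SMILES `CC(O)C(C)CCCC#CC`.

3-methylnon-7-yn-2-ol

Counting along the main chain through the –OH group and the multiple bond gives 9 carbons: the parent is nonane.
An alcohol (–OH) is the principal characteristic group, giving the suffix -ol.
There is one C≡C triple bond, indicated by the ending -yne.
Number the chain so that numbering from this end puts the hydroxyl group at C-2 rather than C-8.
This places the hydroxyl at C-2; the triple bond between C-7 and C-8; a methyl group at C-3.
Putting it together: 3-methylnon-7-yn-2-ol.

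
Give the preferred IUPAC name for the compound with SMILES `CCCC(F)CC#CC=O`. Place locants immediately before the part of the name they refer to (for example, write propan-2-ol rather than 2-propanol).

The longest carbon chain that includes the –CHO group and the multiple bond has 8 carbons, so the parent hydride is octane.
The principal characteristic group is an aldehyde (terminal –CHO), named with the suffix -al.
There is one C≡C triple bond, indicated by the ending -yne.
Number the chain so that the aldehyde carbon is C-1 by definition.
That gives the triple bond between C-2 and C-3; a fluoro group at C-5.
Assembling the pieces gives 5-fluorooct-2-ynal.

5-fluorooct-2-ynal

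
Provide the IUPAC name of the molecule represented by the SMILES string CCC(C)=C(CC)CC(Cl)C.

Counting along the main chain through the multiple bond gives 7 carbons: the parent is heptane.
The chain contains a C=C double bond, so the unsaturation ending is -ene.
Choose the numbering such that numbering from this end puts the double bond at C-3 rather than C-4.
This places the double bond between C-3 and C-4; a chloro group at C-6; an ethyl group at C-4; a methyl group at C-3.
Substituent prefixes are cited in alphabetical order (multiplying prefixes like di-/tri- are ignored for ordering).
The name is 6-chloro-4-ethyl-3-methylhept-3-ene.

6-chloro-4-ethyl-3-methylhept-3-ene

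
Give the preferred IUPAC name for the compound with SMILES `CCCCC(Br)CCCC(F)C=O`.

Counting along the main chain through the –CHO group gives 10 carbons: the parent is decane.
The highest-priority functional group is an aldehyde (terminal –CHO), so the name ends in -al.
Number the chain so that the aldehyde carbon is C-1 by definition.
This places a bromo group at C-6; a fluoro group at C-2.
The substituents are ordered alphabetically, ignoring any di-/tri- multipliers.
Assembling the pieces gives 6-bromo-2-fluorodecanal.

6-bromo-2-fluorodecanal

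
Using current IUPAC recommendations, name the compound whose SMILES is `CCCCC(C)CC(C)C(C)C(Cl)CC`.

The longest continuous carbon chain has 11 atoms, so the parent hydride is undecane.
The numbering direction is chosen so that the substituent locant set {3,4,5,7} is lower than {5,7,8,9} at the first point of difference.
With this numbering: a chloro group at C-3; methyl groups at C-4 and C-5 and C-7.
Substituent prefixes are cited in alphabetical order (multiplying prefixes like di-/tri- are ignored for ordering).
Putting it together: 3-chloro-4,5,7-trimethylundecane.

3-chloro-4,5,7-trimethylundecane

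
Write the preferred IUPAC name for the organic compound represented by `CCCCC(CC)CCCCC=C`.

7-ethylundec-1-ene

The longest chain bearing the multiple bond is 11 carbons long (undecane).
A C=C double bond in the chain gives the infix -ene-.
Number the chain so that numbering from this end puts the double bond at C-1 rather than C-10.
With this numbering: the double bond between C-1 and C-2; an ethyl group at C-7.
Assembling the pieces gives 7-ethylundec-1-ene.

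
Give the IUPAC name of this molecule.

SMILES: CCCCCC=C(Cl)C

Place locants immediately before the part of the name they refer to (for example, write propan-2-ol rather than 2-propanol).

Counting along the main chain through the multiple bond gives 8 carbons: the parent is octane.
There is one C=C double bond, indicated by the ending -ene.
The numbering direction is chosen so that numbering from this end puts the double bond at C-2 rather than C-6.
That gives the double bond between C-2 and C-3; a chloro group at C-2.
The name is 2-chlorooct-2-ene.

2-chlorooct-2-ene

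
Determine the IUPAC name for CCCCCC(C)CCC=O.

4-methylnonanal

The longest carbon chain that includes the –CHO group has 9 carbons, so the parent hydride is nonane.
An aldehyde (terminal –CHO) is the principal characteristic group, giving the suffix -al.
Choose the numbering such that the aldehyde carbon is C-1 by definition.
With this numbering: a methyl group at C-4.
The name is 4-methylnonanal.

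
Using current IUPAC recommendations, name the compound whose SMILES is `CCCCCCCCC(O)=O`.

nonanoic acid

The longest chain bearing the –COOH group is 9 carbons long (nonane).
The principal characteristic group is a carboxylic acid (terminal –COOH), named with the suffix -oic acid.
The numbering direction is chosen so that the carboxylic acid carbon is C-1 by definition.
The name is nonanoic acid.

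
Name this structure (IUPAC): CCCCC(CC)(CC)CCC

4,4-diethyloctane

The parent chain contains 8 carbons (octane).
Number the chain so that the substituent locant set {4,4} is lower than {5,5} at the first point of difference.
That gives two ethyl groups at C-4.
The name is 4,4-diethyloctane.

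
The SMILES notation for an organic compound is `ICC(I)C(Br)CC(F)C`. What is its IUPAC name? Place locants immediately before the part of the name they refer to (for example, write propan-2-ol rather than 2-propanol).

The longest continuous carbon chain has 6 atoms, so the parent hydride is hexane.
Number the chain so that the substituent locant set {1,2,3,5} is lower than {2,4,5,6} at the first point of difference.
With this numbering: a bromo group at C-3; a fluoro group at C-5; iodo groups at C-1 and C-2.
Substituent prefixes are cited in alphabetical order (multiplying prefixes like di-/tri- are ignored for ordering).
Assembling the pieces gives 3-bromo-5-fluoro-1,2-diiodohexane.

3-bromo-5-fluoro-1,2-diiodohexane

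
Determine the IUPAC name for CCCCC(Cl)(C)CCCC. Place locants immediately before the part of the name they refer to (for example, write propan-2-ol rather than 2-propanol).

The longest continuous carbon chain has 9 atoms, so the parent hydride is nonane.
The molecule is symmetric, so either numbering direction gives the same locants.
That gives a chloro group at C-5; a methyl group at C-5.
Substituent prefixes are cited in alphabetical order (multiplying prefixes like di-/tri- are ignored for ordering).
Assembling the pieces gives 5-chloro-5-methylnonane.

5-chloro-5-methylnonane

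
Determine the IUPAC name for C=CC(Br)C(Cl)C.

3-bromo-4-chloropent-1-ene

Counting along the main chain through the multiple bond gives 5 carbons: the parent is pentane.
There is one C=C double bond, indicated by the ending -ene.
The numbering direction is chosen so that numbering from this end puts the double bond at C-1 rather than C-4.
That gives the double bond between C-1 and C-2; a bromo group at C-3; a chloro group at C-4.
The substituents are ordered alphabetically, ignoring any di-/tri- multipliers.
The name is 3-bromo-4-chloropent-1-ene.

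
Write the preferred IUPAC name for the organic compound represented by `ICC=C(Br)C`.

3-bromo-1-iodobut-2-ene

The longest carbon chain that includes the multiple bond has 4 carbons, so the parent hydride is butane.
The chain contains a C=C double bond, so the unsaturation ending is -ene.
Number the chain so that the substituent locant set {1,3} is lower than {2,4} at the first point of difference.
This places the double bond between C-2 and C-3; a bromo group at C-3; an iodo group at C-1.
Prefixes are listed alphabetically: bromo, iodo.
Assembling the pieces gives 3-bromo-1-iodobut-2-ene.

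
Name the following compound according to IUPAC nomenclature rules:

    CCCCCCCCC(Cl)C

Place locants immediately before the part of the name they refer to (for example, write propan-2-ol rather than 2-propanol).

The longest continuous carbon chain has 10 atoms, so the parent hydride is decane.
The numbering direction is chosen so that the substituent locant set {2} is lower than {9} at the first point of difference.
That gives a chloro group at C-2.
Putting it together: 2-chlorodecane.

2-chlorodecane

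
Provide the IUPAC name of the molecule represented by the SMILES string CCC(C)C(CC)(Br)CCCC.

The longest continuous carbon chain has 8 atoms, so the parent hydride is octane.
The numbering direction is chosen so that the substituent locant set {3,4,4} is lower than {5,5,6} at the first point of difference.
That gives a bromo group at C-4; an ethyl group at C-4; a methyl group at C-3.
The substituents are ordered alphabetically, ignoring any di-/tri- multipliers.
Assembling the pieces gives 4-bromo-4-ethyl-3-methyloctane.

4-bromo-4-ethyl-3-methyloctane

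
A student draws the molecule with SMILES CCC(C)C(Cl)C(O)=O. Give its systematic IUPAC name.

2-chloro-3-methylpentanoic acid

The longest carbon chain that includes the –COOH group has 5 carbons, so the parent hydride is pentane.
The highest-priority functional group is a carboxylic acid (terminal –COOH), so the name ends in -oic acid.
Choose the numbering such that the carboxylic acid carbon is C-1 by definition.
With this numbering: a chloro group at C-2; a methyl group at C-3.
Substituent prefixes are cited in alphabetical order (multiplying prefixes like di-/tri- are ignored for ordering).
Assembling the pieces gives 2-chloro-3-methylpentanoic acid.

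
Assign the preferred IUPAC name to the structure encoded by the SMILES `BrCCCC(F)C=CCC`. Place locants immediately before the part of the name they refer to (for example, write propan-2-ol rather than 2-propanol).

The longest chain bearing the multiple bond is 8 carbons long (octane).
The chain contains a C=C double bond, so the unsaturation ending is -ene.
Choose the numbering such that numbering from this end puts the double bond at C-3 rather than C-5.
With this numbering: the double bond between C-3 and C-4; a bromo group at C-8; a fluoro group at C-5.
Prefixes are listed alphabetically: bromo, fluoro.
The name is 8-bromo-5-fluorooct-3-ene.

8-bromo-5-fluorooct-3-ene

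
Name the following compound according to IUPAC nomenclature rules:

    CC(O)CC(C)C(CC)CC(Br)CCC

Counting along the main chain through the –OH group gives 10 carbons: the parent is decane.
The principal characteristic group is an alcohol (–OH), named with the suffix -ol.
The numbering direction is chosen so that numbering from this end puts the hydroxyl group at C-2 rather than C-9.
With this numbering: the hydroxyl at C-2; a bromo group at C-7; an ethyl group at C-5; a methyl group at C-4.
Prefixes are listed alphabetically: bromo, ethyl, methyl.
Assembling the pieces gives 7-bromo-5-ethyl-4-methyldecan-2-ol.

7-bromo-5-ethyl-4-methyldecan-2-ol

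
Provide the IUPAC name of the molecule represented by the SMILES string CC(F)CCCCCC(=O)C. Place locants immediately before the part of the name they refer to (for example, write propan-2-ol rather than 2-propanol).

8-fluorononan-2-one

The longest chain bearing the carbonyl is 9 carbons long (nonane).
The highest-priority functional group is a ketone (C=O on an internal carbon), so the name ends in -one.
Number the chain so that numbering from this end puts the carbonyl group at C-2 rather than C-8.
That gives the carbonyl at C-2; a fluoro group at C-8.
Putting it together: 8-fluorononan-2-one.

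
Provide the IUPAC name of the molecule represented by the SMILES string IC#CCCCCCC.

1-iodooct-1-yne

The longest chain bearing the multiple bond is 8 carbons long (octane).
A C≡C triple bond in the chain gives the infix -yne-.
Choose the numbering such that numbering from this end puts the triple bond at C-1 rather than C-7.
This places the triple bond between C-1 and C-2; an iodo group at C-1.
Assembling the pieces gives 1-iodooct-1-yne.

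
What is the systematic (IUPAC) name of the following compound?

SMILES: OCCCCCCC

The longest carbon chain that includes the –OH group has 7 carbons, so the parent hydride is heptane.
The principal characteristic group is an alcohol (–OH), named with the suffix -ol.
Number the chain so that numbering from this end puts the hydroxyl group at C-1 rather than C-7.
With this numbering: the hydroxyl at C-1.
The name is heptan-1-ol.

heptan-1-ol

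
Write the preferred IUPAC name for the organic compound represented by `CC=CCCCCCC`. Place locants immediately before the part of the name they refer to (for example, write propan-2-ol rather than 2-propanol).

Counting along the main chain through the multiple bond gives 9 carbons: the parent is nonane.
The chain contains a C=C double bond, so the unsaturation ending is -ene.
The numbering direction is chosen so that numbering from this end puts the double bond at C-2 rather than C-7.
That gives the double bond between C-2 and C-3.
Assembling the pieces gives non-2-ene.

non-2-ene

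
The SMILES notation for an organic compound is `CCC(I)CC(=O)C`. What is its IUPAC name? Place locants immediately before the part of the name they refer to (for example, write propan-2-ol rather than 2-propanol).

4-iodohexan-2-one

Counting along the main chain through the carbonyl gives 6 carbons: the parent is hexane.
The principal characteristic group is a ketone (C=O on an internal carbon), named with the suffix -one.
Number the chain so that numbering from this end puts the carbonyl group at C-2 rather than C-5.
That gives the carbonyl at C-2; an iodo group at C-4.
The name is 4-iodohexan-2-one.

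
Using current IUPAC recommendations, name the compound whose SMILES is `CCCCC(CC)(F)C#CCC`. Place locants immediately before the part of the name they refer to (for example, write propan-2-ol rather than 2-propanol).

The longest chain bearing the multiple bond is 9 carbons long (nonane).
A C≡C triple bond in the chain gives the infix -yne-.
Choose the numbering such that numbering from this end puts the triple bond at C-3 rather than C-6.
That gives the triple bond between C-3 and C-4; an ethyl group at C-5; a fluoro group at C-5.
The substituents are ordered alphabetically, ignoring any di-/tri- multipliers.
Putting it together: 5-ethyl-5-fluoronon-3-yne.

5-ethyl-5-fluoronon-3-yne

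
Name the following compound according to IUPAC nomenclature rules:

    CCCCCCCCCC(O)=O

Counting along the main chain through the –COOH group gives 10 carbons: the parent is decane.
The principal characteristic group is a carboxylic acid (terminal –COOH), named with the suffix -oic acid.
The numbering direction is chosen so that the carboxylic acid carbon is C-1 by definition.
Putting it together: decanoic acid.

decanoic acid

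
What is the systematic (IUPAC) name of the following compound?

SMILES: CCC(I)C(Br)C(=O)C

3-bromo-4-iodohexan-2-one

Counting along the main chain through the carbonyl gives 6 carbons: the parent is hexane.
The highest-priority functional group is a ketone (C=O on an internal carbon), so the name ends in -one.
The numbering direction is chosen so that numbering from this end puts the carbonyl group at C-2 rather than C-5.
This places the carbonyl at C-2; a bromo group at C-3; an iodo group at C-4.
The substituents are ordered alphabetically, ignoring any di-/tri- multipliers.
Putting it together: 3-bromo-4-iodohexan-2-one.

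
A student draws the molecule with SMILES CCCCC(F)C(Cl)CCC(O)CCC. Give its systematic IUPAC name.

7-chloro-8-fluorododecan-4-ol

The longest chain bearing the –OH group is 12 carbons long (dodecane).
The highest-priority functional group is an alcohol (–OH), so the name ends in -ol.
Choose the numbering such that numbering from this end puts the hydroxyl group at C-4 rather than C-9.
With this numbering: the hydroxyl at C-4; a chloro group at C-7; a fluoro group at C-8.
Prefixes are listed alphabetically: chloro, fluoro.
Assembling the pieces gives 7-chloro-8-fluorododecan-4-ol.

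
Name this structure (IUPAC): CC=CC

but-2-ene

Counting along the main chain through the multiple bond gives 4 carbons: the parent is butane.
There is one C=C double bond, indicated by the ending -ene.
Both numbering directions give the same locant set; either may be used.
This places the double bond between C-2 and C-3.
Assembling the pieces gives but-2-ene.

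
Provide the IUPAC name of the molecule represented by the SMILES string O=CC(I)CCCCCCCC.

2-iododecanal

The longest chain bearing the –CHO group is 10 carbons long (decane).
The highest-priority functional group is an aldehyde (terminal –CHO), so the name ends in -al.
The numbering direction is chosen so that the aldehyde carbon is C-1 by definition.
That gives an iodo group at C-2.
Putting it together: 2-iododecanal.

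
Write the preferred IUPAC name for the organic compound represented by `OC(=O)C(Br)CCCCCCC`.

2-bromononanoic acid

The longest chain bearing the –COOH group is 9 carbons long (nonane).
A carboxylic acid (terminal –COOH) is the principal characteristic group, giving the suffix -oic acid.
Number the chain so that the carboxylic acid carbon is C-1 by definition.
With this numbering: a bromo group at C-2.
Assembling the pieces gives 2-bromononanoic acid.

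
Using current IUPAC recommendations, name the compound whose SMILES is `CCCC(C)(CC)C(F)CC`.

The parent chain contains 7 carbons (heptane).
The numbering direction is chosen so that the substituent locant set {3,4,4} is lower than {4,4,5} at the first point of difference.
That gives an ethyl group at C-4; a fluoro group at C-3; a methyl group at C-4.
Prefixes are listed alphabetically: ethyl, fluoro, methyl.
Putting it together: 4-ethyl-3-fluoro-4-methylheptane.

4-ethyl-3-fluoro-4-methylheptane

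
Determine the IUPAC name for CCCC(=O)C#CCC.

The longest chain bearing the carbonyl and the multiple bond is 8 carbons long (octane).
The principal characteristic group is a ketone (C=O on an internal carbon), named with the suffix -one.
There is one C≡C triple bond, indicated by the ending -yne.
Choose the numbering such that numbering from this end puts the carbonyl group at C-4 rather than C-5.
With this numbering: the carbonyl at C-4; the triple bond between C-5 and C-6.
Putting it together: oct-5-yn-4-one.

oct-5-yn-4-one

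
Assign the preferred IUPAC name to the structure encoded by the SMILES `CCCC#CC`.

hex-2-yne

The longest chain bearing the multiple bond is 6 carbons long (hexane).
A C≡C triple bond in the chain gives the infix -yne-.
Choose the numbering such that numbering from this end puts the triple bond at C-2 rather than C-4.
With this numbering: the triple bond between C-2 and C-3.
The name is hex-2-yne.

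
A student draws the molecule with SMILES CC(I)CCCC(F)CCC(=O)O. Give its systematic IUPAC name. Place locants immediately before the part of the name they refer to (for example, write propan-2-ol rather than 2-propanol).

The longest chain bearing the –COOH group is 9 carbons long (nonane).
The highest-priority functional group is a carboxylic acid (terminal –COOH), so the name ends in -oic acid.
Choose the numbering such that the carboxylic acid carbon is C-1 by definition.
This places a fluoro group at C-4; an iodo group at C-8.
Prefixes are listed alphabetically: fluoro, iodo.
Assembling the pieces gives 4-fluoro-8-iodononanoic acid.

4-fluoro-8-iodononanoic acid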